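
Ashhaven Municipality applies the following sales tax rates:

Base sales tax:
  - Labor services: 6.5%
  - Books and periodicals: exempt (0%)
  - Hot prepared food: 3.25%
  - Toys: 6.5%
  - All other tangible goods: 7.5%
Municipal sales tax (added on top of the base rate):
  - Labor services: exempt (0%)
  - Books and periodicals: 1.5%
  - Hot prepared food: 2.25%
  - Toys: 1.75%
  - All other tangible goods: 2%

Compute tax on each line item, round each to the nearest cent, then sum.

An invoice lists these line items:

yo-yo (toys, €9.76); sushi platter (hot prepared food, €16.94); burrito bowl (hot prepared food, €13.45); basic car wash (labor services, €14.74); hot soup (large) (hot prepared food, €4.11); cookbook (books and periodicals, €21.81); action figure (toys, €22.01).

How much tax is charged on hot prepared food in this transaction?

€1.90

Sushi platter €16.94: hot prepared food → 3.25% + 2.25% municipal = 5.5% → €0.93
Burrito bowl €13.45: hot prepared food → 3.25% + 2.25% municipal = 5.5% → €0.74
Hot soup (large) €4.11: hot prepared food → 3.25% + 2.25% municipal = 5.5% → €0.23
Tax on hot prepared food = €0.93 + €0.74 + €0.23 = €1.90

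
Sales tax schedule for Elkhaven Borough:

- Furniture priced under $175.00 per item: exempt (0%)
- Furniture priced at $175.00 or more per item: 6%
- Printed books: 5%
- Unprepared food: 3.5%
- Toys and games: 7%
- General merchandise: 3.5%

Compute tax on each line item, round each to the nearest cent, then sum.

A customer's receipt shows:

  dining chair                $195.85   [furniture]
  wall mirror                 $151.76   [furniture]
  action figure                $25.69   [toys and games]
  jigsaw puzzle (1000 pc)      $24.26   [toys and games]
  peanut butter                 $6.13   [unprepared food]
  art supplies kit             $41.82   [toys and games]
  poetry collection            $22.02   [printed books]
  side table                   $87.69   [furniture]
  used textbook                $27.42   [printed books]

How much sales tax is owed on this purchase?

Dining chair $195.85: furniture, $175.00 or more → 6% → $11.75
Wall mirror $151.76: furniture, under $175.00 → 0% → $0.00
Action figure $25.69: toys and games → 7% → $1.80
Jigsaw puzzle (1000 pc) $24.26: toys and games → 7% → $1.70
Peanut butter $6.13: unprepared food → 3.5% → $0.21
Art supplies kit $41.82: toys and games → 7% → $2.93
Poetry collection $22.02: printed books → 5% → $1.10
Side table $87.69: furniture, under $175.00 → 0% → $0.00
Used textbook $27.42: printed books → 5% → $1.37
Total tax = $11.75 + $1.80 + $1.70 + $0.21 + $2.93 + $1.10 + $1.37 = $20.86

$20.86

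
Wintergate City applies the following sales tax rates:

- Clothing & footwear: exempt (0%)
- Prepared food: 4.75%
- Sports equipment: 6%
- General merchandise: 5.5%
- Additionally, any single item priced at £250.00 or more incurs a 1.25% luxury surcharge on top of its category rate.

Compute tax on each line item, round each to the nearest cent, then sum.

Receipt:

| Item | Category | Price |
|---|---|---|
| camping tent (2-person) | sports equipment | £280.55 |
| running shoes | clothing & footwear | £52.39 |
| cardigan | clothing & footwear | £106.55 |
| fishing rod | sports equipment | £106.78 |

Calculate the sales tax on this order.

Camping tent (2-person) £280.55: sports equipment → 6% + 1.25% surcharge = 7.25% → £20.34
Running shoes £52.39: clothing & footwear → 0% → £0.00
Cardigan £106.55: clothing & footwear → 0% → £0.00
Fishing rod £106.78: sports equipment → 6% → £6.41
Total tax = £20.34 + £6.41 = £26.75

£26.75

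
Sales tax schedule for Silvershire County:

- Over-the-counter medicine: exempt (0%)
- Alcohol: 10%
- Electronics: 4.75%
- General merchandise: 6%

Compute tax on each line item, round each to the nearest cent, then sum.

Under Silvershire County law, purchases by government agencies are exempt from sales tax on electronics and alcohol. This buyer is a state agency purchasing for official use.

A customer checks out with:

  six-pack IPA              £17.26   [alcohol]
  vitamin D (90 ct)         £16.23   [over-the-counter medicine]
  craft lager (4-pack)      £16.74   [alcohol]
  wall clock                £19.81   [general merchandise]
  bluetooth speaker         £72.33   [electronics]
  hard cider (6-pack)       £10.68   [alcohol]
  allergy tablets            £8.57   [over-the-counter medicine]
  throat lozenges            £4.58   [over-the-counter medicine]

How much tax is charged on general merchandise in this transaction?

£1.19

Wall clock £19.81: general merchandise → 6% → £1.19
Tax on general merchandise = £1.19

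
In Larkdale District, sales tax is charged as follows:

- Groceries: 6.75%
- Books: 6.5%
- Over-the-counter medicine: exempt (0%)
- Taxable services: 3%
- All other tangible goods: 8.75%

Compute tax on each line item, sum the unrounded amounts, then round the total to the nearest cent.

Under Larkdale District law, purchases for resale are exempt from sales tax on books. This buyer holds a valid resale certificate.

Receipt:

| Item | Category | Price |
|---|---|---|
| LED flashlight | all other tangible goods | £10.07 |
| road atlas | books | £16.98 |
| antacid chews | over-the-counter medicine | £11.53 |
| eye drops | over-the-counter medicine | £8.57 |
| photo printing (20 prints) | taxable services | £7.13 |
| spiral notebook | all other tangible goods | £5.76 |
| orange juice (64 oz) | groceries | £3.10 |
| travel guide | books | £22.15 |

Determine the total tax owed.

£1.81

LED flashlight £10.07: all other tangible goods → 8.75% → £0.881125
Road atlas £16.98: books, buyer-exempt → 0% → £0.00
Antacid chews £11.53: over-the-counter medicine → 0% → £0.00
Eye drops £8.57: over-the-counter medicine → 0% → £0.00
Photo printing (20 prints) £7.13: taxable services → 3% → £0.2139
Spiral notebook £5.76: all other tangible goods → 8.75% → £0.504
Orange juice (64 oz) £3.10: groceries → 6.75% → £0.20925
Travel guide £22.15: books, buyer-exempt → 0% → £0.00
Unrounded tax sum = £1.808275 → £1.81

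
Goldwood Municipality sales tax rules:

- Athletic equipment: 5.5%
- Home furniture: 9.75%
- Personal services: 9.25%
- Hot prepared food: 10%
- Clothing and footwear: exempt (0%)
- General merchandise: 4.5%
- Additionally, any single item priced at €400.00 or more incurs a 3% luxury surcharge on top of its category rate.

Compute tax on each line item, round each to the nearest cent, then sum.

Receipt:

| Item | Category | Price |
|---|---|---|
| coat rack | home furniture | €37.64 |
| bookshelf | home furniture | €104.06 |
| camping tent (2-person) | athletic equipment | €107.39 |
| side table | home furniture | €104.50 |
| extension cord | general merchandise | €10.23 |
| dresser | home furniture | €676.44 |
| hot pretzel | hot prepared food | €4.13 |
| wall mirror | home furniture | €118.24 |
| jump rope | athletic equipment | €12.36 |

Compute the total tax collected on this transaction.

Coat rack €37.64: home furniture → 9.75% → €3.67
Bookshelf €104.06: home furniture → 9.75% → €10.15
Camping tent (2-person) €107.39: athletic equipment → 5.5% → €5.91
Side table €104.50: home furniture → 9.75% → €10.19
Extension cord €10.23: general merchandise → 4.5% → €0.46
Dresser €676.44: home furniture → 9.75% + 3% surcharge = 12.75% → €86.25
Hot pretzel €4.13: hot prepared food → 10% → €0.41
Wall mirror €118.24: home furniture → 9.75% → €11.53
Jump rope €12.36: athletic equipment → 5.5% → €0.68
Total tax = €3.67 + €10.15 + €5.91 + €10.19 + €0.46 + €86.25 + €0.41 + €11.53 + €0.68 = €129.25

€129.25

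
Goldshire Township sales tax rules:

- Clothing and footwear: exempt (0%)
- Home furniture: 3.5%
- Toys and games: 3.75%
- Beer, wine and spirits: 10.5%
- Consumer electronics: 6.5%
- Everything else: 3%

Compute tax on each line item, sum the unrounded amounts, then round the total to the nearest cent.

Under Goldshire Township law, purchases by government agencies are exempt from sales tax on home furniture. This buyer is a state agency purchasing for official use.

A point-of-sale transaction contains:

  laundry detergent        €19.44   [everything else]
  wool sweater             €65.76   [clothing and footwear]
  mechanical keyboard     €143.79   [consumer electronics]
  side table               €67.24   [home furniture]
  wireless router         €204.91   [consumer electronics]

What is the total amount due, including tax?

Laundry detergent €19.44: everything else → 3% → €0.5832
Wool sweater €65.76: clothing and footwear → 0% → €0.00
Mechanical keyboard €143.79: consumer electronics → 6.5% → €9.34635
Side table €67.24: home furniture, buyer-exempt → 0% → €0.00
Wireless router €204.91: consumer electronics → 6.5% → €13.31915
Subtotal = €501.14; unrounded tax = €23.2487 → €23.25; total due = €524.39

€524.39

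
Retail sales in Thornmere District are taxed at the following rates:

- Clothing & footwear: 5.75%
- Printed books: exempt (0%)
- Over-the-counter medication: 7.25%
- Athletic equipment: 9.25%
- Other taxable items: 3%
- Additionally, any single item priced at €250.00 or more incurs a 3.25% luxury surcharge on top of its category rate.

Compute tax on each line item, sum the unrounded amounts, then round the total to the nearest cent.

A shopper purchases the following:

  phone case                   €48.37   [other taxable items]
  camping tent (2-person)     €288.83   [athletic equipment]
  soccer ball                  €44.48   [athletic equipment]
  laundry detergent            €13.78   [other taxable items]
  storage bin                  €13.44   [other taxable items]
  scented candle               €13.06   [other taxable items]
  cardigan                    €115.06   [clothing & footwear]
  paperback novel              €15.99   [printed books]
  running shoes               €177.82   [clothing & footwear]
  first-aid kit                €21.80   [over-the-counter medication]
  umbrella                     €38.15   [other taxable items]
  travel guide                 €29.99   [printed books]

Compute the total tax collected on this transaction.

€62.44

Phone case €48.37: other taxable items → 3% → €1.4511
Camping tent (2-person) €288.83: athletic equipment → 9.25% + 3.25% surcharge = 12.5% → €36.10375
Soccer ball €44.48: athletic equipment → 9.25% → €4.1144
Laundry detergent €13.78: other taxable items → 3% → €0.4134
Storage bin €13.44: other taxable items → 3% → €0.4032
Scented candle €13.06: other taxable items → 3% → €0.3918
Cardigan €115.06: clothing & footwear → 5.75% → €6.61595
Paperback novel €15.99: printed books → 0% → €0.00
Running shoes €177.82: clothing & footwear → 5.75% → €10.22465
First-aid kit €21.80: over-the-counter medication → 7.25% → €1.5805
Umbrella €38.15: other taxable items → 3% → €1.1445
Travel guide €29.99: printed books → 0% → €0.00
Unrounded tax sum = €62.44325 → €62.44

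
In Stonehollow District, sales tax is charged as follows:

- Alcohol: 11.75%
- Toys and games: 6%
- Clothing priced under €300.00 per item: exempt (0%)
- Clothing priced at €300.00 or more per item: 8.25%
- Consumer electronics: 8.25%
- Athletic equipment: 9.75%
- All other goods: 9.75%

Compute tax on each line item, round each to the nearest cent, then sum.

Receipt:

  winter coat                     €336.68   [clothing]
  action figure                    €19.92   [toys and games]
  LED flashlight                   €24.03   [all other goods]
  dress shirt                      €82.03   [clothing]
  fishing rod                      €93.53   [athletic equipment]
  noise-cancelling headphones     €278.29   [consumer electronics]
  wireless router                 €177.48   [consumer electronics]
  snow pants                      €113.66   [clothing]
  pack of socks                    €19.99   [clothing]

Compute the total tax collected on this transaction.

€78.04

Winter coat €336.68: clothing, €300.00 or more → 8.25% → €27.78
Action figure €19.92: toys and games → 6% → €1.20
LED flashlight €24.03: all other goods → 9.75% → €2.34
Dress shirt €82.03: clothing, under €300.00 → 0% → €0.00
Fishing rod €93.53: athletic equipment → 9.75% → €9.12
Noise-cancelling headphones €278.29: consumer electronics → 8.25% → €22.96
Wireless router €177.48: consumer electronics → 8.25% → €14.64
Snow pants €113.66: clothing, under €300.00 → 0% → €0.00
Pack of socks €19.99: clothing, under €300.00 → 0% → €0.00
Total tax = €27.78 + €1.20 + €2.34 + €9.12 + €22.96 + €14.64 = €78.04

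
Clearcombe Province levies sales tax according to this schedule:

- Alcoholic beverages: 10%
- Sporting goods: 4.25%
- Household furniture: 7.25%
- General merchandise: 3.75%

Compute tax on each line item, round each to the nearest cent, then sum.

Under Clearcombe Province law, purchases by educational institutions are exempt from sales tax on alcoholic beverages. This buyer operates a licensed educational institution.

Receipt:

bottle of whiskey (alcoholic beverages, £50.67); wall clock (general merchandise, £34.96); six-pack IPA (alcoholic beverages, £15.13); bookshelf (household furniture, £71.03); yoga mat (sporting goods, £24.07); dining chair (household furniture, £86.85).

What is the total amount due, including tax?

£296.49

Bottle of whiskey £50.67: alcoholic beverages, buyer-exempt → 0% → £0.00
Wall clock £34.96: general merchandise → 3.75% → £1.31
Six-pack IPA £15.13: alcoholic beverages, buyer-exempt → 0% → £0.00
Bookshelf £71.03: household furniture → 7.25% → £5.15
Yoga mat £24.07: sporting goods → 4.25% → £1.02
Dining chair £86.85: household furniture → 7.25% → £6.30
Subtotal = £282.71; tax = £13.78; total due = £296.49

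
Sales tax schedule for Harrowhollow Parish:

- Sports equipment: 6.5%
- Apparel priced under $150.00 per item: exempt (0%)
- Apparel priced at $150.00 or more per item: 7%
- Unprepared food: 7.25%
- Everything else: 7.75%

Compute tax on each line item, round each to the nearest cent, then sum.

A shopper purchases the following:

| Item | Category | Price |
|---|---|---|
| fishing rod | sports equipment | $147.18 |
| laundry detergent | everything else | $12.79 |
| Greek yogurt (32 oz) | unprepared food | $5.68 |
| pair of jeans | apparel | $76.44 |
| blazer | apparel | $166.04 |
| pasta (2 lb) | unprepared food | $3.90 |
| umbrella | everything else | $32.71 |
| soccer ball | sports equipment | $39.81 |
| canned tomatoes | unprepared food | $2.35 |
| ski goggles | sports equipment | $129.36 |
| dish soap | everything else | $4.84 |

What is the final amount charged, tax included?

$658.06

Fishing rod $147.18: sports equipment → 6.5% → $9.57
Laundry detergent $12.79: everything else → 7.75% → $0.99
Greek yogurt (32 oz) $5.68: unprepared food → 7.25% → $0.41
Pair of jeans $76.44: apparel, under $150.00 → 0% → $0.00
Blazer $166.04: apparel, $150.00 or more → 7% → $11.62
Pasta (2 lb) $3.90: unprepared food → 7.25% → $0.28
Umbrella $32.71: everything else → 7.75% → $2.54
Soccer ball $39.81: sports equipment → 6.5% → $2.59
Canned tomatoes $2.35: unprepared food → 7.25% → $0.17
Ski goggles $129.36: sports equipment → 6.5% → $8.41
Dish soap $4.84: everything else → 7.75% → $0.38
Subtotal = $621.10; tax = $36.96; total due = $658.06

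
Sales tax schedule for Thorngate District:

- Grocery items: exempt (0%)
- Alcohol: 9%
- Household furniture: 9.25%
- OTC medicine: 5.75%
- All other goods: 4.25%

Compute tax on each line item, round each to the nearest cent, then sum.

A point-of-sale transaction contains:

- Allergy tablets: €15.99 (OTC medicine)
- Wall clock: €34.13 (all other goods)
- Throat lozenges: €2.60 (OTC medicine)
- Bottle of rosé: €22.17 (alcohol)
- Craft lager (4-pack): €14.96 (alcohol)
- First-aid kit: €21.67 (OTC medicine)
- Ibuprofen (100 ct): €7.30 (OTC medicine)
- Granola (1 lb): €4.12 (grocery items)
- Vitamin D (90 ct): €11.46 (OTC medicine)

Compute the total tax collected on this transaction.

Allergy tablets €15.99: OTC medicine → 5.75% → €0.92
Wall clock €34.13: all other goods → 4.25% → €1.45
Throat lozenges €2.60: OTC medicine → 5.75% → €0.15
Bottle of rosé €22.17: alcohol → 9% → €2.00
Craft lager (4-pack) €14.96: alcohol → 9% → €1.35
First-aid kit €21.67: OTC medicine → 5.75% → €1.25
Ibuprofen (100 ct) €7.30: OTC medicine → 5.75% → €0.42
Granola (1 lb) €4.12: grocery items → 0% → €0.00
Vitamin D (90 ct) €11.46: OTC medicine → 5.75% → €0.66
Total tax = €0.92 + €1.45 + €0.15 + €2.00 + €1.35 + €1.25 + €0.42 + €0.66 = €8.20

€8.20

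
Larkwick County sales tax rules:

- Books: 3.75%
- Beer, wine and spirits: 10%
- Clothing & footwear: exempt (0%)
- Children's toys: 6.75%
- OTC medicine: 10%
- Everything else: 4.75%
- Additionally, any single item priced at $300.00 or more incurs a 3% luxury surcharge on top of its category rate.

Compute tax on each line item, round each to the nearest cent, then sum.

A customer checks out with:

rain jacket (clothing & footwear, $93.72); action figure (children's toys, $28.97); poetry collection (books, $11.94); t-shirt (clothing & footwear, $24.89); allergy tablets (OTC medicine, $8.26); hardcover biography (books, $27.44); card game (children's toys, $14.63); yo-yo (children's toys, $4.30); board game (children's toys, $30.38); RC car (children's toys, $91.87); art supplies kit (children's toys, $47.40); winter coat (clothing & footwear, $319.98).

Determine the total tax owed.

$26.60

Rain jacket $93.72: clothing & footwear → 0% → $0.00
Action figure $28.97: children's toys → 6.75% → $1.96
Poetry collection $11.94: books → 3.75% → $0.45
T-shirt $24.89: clothing & footwear → 0% → $0.00
Allergy tablets $8.26: OTC medicine → 10% → $0.83
Hardcover biography $27.44: books → 3.75% → $1.03
Card game $14.63: children's toys → 6.75% → $0.99
Yo-yo $4.30: children's toys → 6.75% → $0.29
Board game $30.38: children's toys → 6.75% → $2.05
RC car $91.87: children's toys → 6.75% → $6.20
Art supplies kit $47.40: children's toys → 6.75% → $3.20
Winter coat $319.98: clothing & footwear → 0% + 3% surcharge = 3% → $9.60
Total tax = $1.96 + $0.45 + $0.83 + $1.03 + $0.99 + $0.29 + $2.05 + $6.20 + $3.20 + $9.60 = $26.60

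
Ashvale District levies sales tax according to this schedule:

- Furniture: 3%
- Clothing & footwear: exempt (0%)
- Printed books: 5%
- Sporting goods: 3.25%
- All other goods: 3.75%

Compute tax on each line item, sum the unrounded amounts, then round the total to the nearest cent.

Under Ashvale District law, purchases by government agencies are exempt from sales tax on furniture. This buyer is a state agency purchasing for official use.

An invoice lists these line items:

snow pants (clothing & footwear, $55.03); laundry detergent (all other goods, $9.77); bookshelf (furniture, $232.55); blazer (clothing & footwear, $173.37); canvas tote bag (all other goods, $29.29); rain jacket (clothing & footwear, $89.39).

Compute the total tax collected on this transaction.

Snow pants $55.03: clothing & footwear → 0% → $0.00
Laundry detergent $9.77: all other goods → 3.75% → $0.366375
Bookshelf $232.55: furniture, buyer-exempt → 0% → $0.00
Blazer $173.37: clothing & footwear → 0% → $0.00
Canvas tote bag $29.29: all other goods → 3.75% → $1.098375
Rain jacket $89.39: clothing & footwear → 0% → $0.00
Unrounded tax sum = $1.46475 → $1.46

$1.46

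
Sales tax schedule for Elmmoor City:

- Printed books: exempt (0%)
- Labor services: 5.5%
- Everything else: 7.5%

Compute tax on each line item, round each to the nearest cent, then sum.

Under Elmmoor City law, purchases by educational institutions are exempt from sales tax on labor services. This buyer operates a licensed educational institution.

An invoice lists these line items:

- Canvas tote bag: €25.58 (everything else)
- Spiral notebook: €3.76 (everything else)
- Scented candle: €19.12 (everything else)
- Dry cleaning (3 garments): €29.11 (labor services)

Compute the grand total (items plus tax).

€81.20

Canvas tote bag €25.58: everything else → 7.5% → €1.92
Spiral notebook €3.76: everything else → 7.5% → €0.28
Scented candle €19.12: everything else → 7.5% → €1.43
Dry cleaning (3 garments) €29.11: labor services, buyer-exempt → 0% → €0.00
Subtotal = €77.57; tax = €3.63; total due = €81.20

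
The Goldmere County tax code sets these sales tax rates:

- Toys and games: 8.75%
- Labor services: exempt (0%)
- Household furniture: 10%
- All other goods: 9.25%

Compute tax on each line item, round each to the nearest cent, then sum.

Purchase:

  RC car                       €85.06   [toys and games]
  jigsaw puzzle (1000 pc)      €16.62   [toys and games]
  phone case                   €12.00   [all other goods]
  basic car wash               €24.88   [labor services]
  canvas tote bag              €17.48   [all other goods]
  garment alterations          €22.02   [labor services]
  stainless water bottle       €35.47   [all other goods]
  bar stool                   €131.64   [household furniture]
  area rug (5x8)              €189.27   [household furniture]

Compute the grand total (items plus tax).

€581.43

RC car €85.06: toys and games → 8.75% → €7.44
Jigsaw puzzle (1000 pc) €16.62: toys and games → 8.75% → €1.45
Phone case €12.00: all other goods → 9.25% → €1.11
Basic car wash €24.88: labor services → 0% → €0.00
Canvas tote bag €17.48: all other goods → 9.25% → €1.62
Garment alterations €22.02: labor services → 0% → €0.00
Stainless water bottle €35.47: all other goods → 9.25% → €3.28
Bar stool €131.64: household furniture → 10% → €13.16
Area rug (5x8) €189.27: household furniture → 10% → €18.93
Subtotal = €534.44; tax = €46.99; total due = €581.43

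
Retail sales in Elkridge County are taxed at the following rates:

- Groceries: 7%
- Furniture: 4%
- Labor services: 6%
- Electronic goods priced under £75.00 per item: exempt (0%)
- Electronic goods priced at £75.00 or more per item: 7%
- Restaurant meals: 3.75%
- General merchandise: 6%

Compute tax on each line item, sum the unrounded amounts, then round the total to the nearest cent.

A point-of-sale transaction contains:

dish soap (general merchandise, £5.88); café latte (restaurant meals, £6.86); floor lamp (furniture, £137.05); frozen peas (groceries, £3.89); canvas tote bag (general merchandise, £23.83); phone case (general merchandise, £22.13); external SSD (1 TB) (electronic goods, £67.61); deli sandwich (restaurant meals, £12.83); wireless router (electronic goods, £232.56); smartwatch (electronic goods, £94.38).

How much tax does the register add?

Dish soap £5.88: general merchandise → 6% → £0.3528
Café latte £6.86: restaurant meals → 3.75% → £0.25725
Floor lamp £137.05: furniture → 4% → £5.482
Frozen peas £3.89: groceries → 7% → £0.2723
Canvas tote bag £23.83: general merchandise → 6% → £1.4298
Phone case £22.13: general merchandise → 6% → £1.3278
External SSD (1 TB) £67.61: electronic goods, under £75.00 → 0% → £0.00
Deli sandwich £12.83: restaurant meals → 3.75% → £0.481125
Wireless router £232.56: electronic goods, £75.00 or more → 7% → £16.2792
Smartwatch £94.38: electronic goods, £75.00 or more → 7% → £6.6066
Unrounded tax sum = £32.488875 → £32.49

£32.49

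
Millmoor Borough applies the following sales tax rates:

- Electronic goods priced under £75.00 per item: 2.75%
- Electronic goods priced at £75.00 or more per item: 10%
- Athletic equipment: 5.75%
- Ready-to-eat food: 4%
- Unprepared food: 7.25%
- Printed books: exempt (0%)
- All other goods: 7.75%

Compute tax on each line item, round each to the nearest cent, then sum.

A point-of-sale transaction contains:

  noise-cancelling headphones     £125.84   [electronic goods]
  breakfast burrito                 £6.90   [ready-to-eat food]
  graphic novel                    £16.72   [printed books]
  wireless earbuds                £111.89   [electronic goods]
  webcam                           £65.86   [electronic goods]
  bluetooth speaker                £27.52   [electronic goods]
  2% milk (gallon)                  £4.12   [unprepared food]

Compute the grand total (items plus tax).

Noise-cancelling headphones £125.84: electronic goods, £75.00 or more → 10% → £12.58
Breakfast burrito £6.90: ready-to-eat food → 4% → £0.28
Graphic novel £16.72: printed books → 0% → £0.00
Wireless earbuds £111.89: electronic goods, £75.00 or more → 10% → £11.19
Webcam £65.86: electronic goods, under £75.00 → 2.75% → £1.81
Bluetooth speaker £27.52: electronic goods, under £75.00 → 2.75% → £0.76
2% milk (gallon) £4.12: unprepared food → 7.25% → £0.30
Subtotal = £358.85; tax = £26.92; total due = £385.77

£385.77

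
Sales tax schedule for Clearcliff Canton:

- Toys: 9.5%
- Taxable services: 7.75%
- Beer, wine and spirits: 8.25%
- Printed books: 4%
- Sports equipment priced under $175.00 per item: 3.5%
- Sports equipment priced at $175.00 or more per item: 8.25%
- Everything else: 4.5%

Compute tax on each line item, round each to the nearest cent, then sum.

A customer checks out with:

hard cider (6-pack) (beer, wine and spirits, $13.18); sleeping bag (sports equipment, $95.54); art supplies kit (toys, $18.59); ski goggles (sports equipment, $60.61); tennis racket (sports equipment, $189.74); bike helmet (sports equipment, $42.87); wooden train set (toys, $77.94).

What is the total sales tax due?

$32.87

Hard cider (6-pack) $13.18: beer, wine and spirits → 8.25% → $1.09
Sleeping bag $95.54: sports equipment, under $175.00 → 3.5% → $3.34
Art supplies kit $18.59: toys → 9.5% → $1.77
Ski goggles $60.61: sports equipment, under $175.00 → 3.5% → $2.12
Tennis racket $189.74: sports equipment, $175.00 or more → 8.25% → $15.65
Bike helmet $42.87: sports equipment, under $175.00 → 3.5% → $1.50
Wooden train set $77.94: toys → 9.5% → $7.40
Total tax = $1.09 + $3.34 + $1.77 + $2.12 + $15.65 + $1.50 + $7.40 = $32.87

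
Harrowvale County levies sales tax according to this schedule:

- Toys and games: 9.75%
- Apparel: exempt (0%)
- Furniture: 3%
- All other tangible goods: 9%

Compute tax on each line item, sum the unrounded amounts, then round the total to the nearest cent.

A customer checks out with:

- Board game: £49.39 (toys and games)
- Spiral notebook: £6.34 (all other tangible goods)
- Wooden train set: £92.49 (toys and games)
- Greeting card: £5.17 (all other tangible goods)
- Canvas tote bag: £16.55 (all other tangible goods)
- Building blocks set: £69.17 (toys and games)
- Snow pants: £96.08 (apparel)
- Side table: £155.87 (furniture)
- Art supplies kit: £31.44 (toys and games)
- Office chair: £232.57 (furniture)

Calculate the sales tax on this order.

£37.82

Board game £49.39: toys and games → 9.75% → £4.815525
Spiral notebook £6.34: all other tangible goods → 9% → £0.5706
Wooden train set £92.49: toys and games → 9.75% → £9.017775
Greeting card £5.17: all other tangible goods → 9% → £0.4653
Canvas tote bag £16.55: all other tangible goods → 9% → £1.4895
Building blocks set £69.17: toys and games → 9.75% → £6.744075
Snow pants £96.08: apparel → 0% → £0.00
Side table £155.87: furniture → 3% → £4.6761
Art supplies kit £31.44: toys and games → 9.75% → £3.0654
Office chair £232.57: furniture → 3% → £6.9771
Unrounded tax sum = £37.821375 → £37.82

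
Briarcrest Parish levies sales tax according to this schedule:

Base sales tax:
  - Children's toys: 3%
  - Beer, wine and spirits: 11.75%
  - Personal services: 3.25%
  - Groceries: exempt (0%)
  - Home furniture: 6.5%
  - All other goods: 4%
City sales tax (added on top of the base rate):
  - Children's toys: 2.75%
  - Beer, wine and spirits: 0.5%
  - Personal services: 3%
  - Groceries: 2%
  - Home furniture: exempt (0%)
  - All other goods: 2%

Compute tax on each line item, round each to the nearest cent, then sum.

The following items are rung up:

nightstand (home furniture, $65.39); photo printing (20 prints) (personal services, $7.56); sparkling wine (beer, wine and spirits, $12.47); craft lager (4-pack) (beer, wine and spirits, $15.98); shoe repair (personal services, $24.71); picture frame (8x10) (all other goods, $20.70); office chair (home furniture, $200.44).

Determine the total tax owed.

Nightstand $65.39: home furniture → 6.5% + 0% city = 6.5% → $4.25
Photo printing (20 prints) $7.56: personal services → 3.25% + 3% city = 6.25% → $0.47
Sparkling wine $12.47: beer, wine and spirits → 11.75% + 0.5% city = 12.25% → $1.53
Craft lager (4-pack) $15.98: beer, wine and spirits → 11.75% + 0.5% city = 12.25% → $1.96
Shoe repair $24.71: personal services → 3.25% + 3% city = 6.25% → $1.54
Picture frame (8x10) $20.70: all other goods → 4% + 2% city = 6% → $1.24
Office chair $200.44: home furniture → 6.5% + 0% city = 6.5% → $13.03
Total tax = $4.25 + $0.47 + $1.53 + $1.96 + $1.54 + $1.24 + $13.03 = $24.02

$24.02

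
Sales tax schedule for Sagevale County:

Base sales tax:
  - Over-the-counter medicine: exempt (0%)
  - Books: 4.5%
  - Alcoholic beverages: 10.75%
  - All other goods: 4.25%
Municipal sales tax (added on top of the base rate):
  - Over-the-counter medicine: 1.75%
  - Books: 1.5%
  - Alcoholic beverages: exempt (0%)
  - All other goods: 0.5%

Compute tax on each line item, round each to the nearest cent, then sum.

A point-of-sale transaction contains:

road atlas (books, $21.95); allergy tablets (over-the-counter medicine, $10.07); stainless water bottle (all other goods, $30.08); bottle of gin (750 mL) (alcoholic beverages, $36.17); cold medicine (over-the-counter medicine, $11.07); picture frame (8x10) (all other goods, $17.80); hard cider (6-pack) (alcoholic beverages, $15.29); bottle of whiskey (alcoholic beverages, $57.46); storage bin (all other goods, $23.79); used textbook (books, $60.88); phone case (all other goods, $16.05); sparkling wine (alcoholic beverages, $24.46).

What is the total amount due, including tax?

$348.92

Road atlas $21.95: books → 4.5% + 1.5% municipal = 6% → $1.32
Allergy tablets $10.07: over-the-counter medicine → 0% + 1.75% municipal = 1.75% → $0.18
Stainless water bottle $30.08: all other goods → 4.25% + 0.5% municipal = 4.75% → $1.43
Bottle of gin (750 mL) $36.17: alcoholic beverages → 10.75% + 0% municipal = 10.75% → $3.89
Cold medicine $11.07: over-the-counter medicine → 0% + 1.75% municipal = 1.75% → $0.19
Picture frame (8x10) $17.80: all other goods → 4.25% + 0.5% municipal = 4.75% → $0.85
Hard cider (6-pack) $15.29: alcoholic beverages → 10.75% + 0% municipal = 10.75% → $1.64
Bottle of whiskey $57.46: alcoholic beverages → 10.75% + 0% municipal = 10.75% → $6.18
Storage bin $23.79: all other goods → 4.25% + 0.5% municipal = 4.75% → $1.13
Used textbook $60.88: books → 4.5% + 1.5% municipal = 6% → $3.65
Phone case $16.05: all other goods → 4.25% + 0.5% municipal = 4.75% → $0.76
Sparkling wine $24.46: alcoholic beverages → 10.75% + 0% municipal = 10.75% → $2.63
Subtotal = $325.07; tax = $23.85; total due = $348.92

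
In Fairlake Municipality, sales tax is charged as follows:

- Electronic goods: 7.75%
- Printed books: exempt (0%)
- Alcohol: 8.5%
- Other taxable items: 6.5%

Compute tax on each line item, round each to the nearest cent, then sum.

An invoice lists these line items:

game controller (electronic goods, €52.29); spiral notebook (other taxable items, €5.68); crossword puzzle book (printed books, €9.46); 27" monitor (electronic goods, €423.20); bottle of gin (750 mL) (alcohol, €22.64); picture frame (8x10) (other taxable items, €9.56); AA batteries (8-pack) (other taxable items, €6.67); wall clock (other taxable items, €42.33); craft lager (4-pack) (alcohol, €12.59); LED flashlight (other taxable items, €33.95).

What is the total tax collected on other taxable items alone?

Spiral notebook €5.68: other taxable items → 6.5% → €0.37
Picture frame (8x10) €9.56: other taxable items → 6.5% → €0.62
AA batteries (8-pack) €6.67: other taxable items → 6.5% → €0.43
Wall clock €42.33: other taxable items → 6.5% → €2.75
LED flashlight €33.95: other taxable items → 6.5% → €2.21
Tax on other taxable items = €0.37 + €0.62 + €0.43 + €2.75 + €2.21 = €6.38

€6.38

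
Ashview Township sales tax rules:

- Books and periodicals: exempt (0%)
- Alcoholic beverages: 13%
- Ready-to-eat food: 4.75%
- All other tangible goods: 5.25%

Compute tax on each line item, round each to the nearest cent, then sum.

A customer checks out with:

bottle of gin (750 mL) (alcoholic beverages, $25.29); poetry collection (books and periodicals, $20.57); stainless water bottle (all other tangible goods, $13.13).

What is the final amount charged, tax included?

Bottle of gin (750 mL) $25.29: alcoholic beverages → 13% → $3.29
Poetry collection $20.57: books and periodicals → 0% → $0.00
Stainless water bottle $13.13: all other tangible goods → 5.25% → $0.69
Subtotal = $58.99; tax = $3.98; total due = $62.97

$62.97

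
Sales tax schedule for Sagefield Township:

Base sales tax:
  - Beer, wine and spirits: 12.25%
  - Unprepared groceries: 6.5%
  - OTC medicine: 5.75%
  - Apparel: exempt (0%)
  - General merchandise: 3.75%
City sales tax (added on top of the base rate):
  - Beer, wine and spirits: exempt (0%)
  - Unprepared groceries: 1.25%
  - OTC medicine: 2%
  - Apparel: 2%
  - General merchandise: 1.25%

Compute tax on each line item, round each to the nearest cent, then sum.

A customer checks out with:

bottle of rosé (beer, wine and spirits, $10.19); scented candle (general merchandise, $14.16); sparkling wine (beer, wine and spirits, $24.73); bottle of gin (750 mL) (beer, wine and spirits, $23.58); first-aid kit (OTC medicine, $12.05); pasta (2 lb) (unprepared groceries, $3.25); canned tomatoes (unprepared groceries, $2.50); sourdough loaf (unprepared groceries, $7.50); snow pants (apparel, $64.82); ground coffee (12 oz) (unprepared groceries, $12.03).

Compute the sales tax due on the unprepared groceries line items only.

Pasta (2 lb) $3.25: unprepared groceries → 6.5% + 1.25% city = 7.75% → $0.25
Canned tomatoes $2.50: unprepared groceries → 6.5% + 1.25% city = 7.75% → $0.19
Sourdough loaf $7.50: unprepared groceries → 6.5% + 1.25% city = 7.75% → $0.58
Ground coffee (12 oz) $12.03: unprepared groceries → 6.5% + 1.25% city = 7.75% → $0.93
Tax on unprepared groceries = $0.25 + $0.19 + $0.58 + $0.93 = $1.95

$1.95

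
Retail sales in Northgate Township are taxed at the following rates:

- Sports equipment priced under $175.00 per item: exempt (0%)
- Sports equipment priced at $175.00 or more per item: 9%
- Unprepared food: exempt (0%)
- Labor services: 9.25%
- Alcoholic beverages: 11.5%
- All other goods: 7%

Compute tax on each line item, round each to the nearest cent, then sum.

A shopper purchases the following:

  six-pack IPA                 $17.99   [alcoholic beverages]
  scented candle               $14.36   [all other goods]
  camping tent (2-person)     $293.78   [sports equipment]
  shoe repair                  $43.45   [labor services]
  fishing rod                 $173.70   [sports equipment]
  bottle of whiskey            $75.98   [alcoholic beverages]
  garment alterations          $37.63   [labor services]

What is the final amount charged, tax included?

$702.65

Six-pack IPA $17.99: alcoholic beverages → 11.5% → $2.07
Scented candle $14.36: all other goods → 7% → $1.01
Camping tent (2-person) $293.78: sports equipment, $175.00 or more → 9% → $26.44
Shoe repair $43.45: labor services → 9.25% → $4.02
Fishing rod $173.70: sports equipment, under $175.00 → 0% → $0.00
Bottle of whiskey $75.98: alcoholic beverages → 11.5% → $8.74
Garment alterations $37.63: labor services → 9.25% → $3.48
Subtotal = $656.89; tax = $45.76; total due = $702.65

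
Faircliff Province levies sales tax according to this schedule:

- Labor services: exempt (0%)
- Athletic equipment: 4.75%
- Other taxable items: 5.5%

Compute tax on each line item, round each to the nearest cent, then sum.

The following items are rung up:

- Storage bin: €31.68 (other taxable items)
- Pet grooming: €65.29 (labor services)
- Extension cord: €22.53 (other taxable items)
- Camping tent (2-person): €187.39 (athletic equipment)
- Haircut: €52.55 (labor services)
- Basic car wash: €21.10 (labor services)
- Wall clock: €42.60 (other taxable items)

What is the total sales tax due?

€14.22

Storage bin €31.68: other taxable items → 5.5% → €1.74
Pet grooming €65.29: labor services → 0% → €0.00
Extension cord €22.53: other taxable items → 5.5% → €1.24
Camping tent (2-person) €187.39: athletic equipment → 4.75% → €8.90
Haircut €52.55: labor services → 0% → €0.00
Basic car wash €21.10: labor services → 0% → €0.00
Wall clock €42.60: other taxable items → 5.5% → €2.34
Total tax = €1.74 + €1.24 + €8.90 + €2.34 = €14.22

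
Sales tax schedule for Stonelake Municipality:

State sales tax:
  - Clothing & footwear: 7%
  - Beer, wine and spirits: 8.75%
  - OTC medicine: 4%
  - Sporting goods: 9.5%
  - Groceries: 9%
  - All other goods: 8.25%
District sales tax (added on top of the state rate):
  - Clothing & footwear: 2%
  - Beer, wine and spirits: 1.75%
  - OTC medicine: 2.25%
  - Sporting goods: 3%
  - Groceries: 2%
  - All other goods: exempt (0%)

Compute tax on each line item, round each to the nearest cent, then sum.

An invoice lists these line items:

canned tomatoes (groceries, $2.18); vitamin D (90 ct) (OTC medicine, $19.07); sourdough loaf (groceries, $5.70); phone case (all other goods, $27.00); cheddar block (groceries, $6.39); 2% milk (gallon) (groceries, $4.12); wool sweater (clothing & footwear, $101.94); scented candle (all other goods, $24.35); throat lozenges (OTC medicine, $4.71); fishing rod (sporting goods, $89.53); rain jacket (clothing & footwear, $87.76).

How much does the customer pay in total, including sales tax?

$408.75

Canned tomatoes $2.18: groceries → 9% + 2% district = 11% → $0.24
Vitamin D (90 ct) $19.07: OTC medicine → 4% + 2.25% district = 6.25% → $1.19
Sourdough loaf $5.70: groceries → 9% + 2% district = 11% → $0.63
Phone case $27.00: all other goods → 8.25% + 0% district = 8.25% → $2.23
Cheddar block $6.39: groceries → 9% + 2% district = 11% → $0.70
2% milk (gallon) $4.12: groceries → 9% + 2% district = 11% → $0.45
Wool sweater $101.94: clothing & footwear → 7% + 2% district = 9% → $9.17
Scented candle $24.35: all other goods → 8.25% + 0% district = 8.25% → $2.01
Throat lozenges $4.71: OTC medicine → 4% + 2.25% district = 6.25% → $0.29
Fishing rod $89.53: sporting goods → 9.5% + 3% district = 12.5% → $11.19
Rain jacket $87.76: clothing & footwear → 7% + 2% district = 9% → $7.90
Subtotal = $372.75; tax = $36.00; total due = $408.75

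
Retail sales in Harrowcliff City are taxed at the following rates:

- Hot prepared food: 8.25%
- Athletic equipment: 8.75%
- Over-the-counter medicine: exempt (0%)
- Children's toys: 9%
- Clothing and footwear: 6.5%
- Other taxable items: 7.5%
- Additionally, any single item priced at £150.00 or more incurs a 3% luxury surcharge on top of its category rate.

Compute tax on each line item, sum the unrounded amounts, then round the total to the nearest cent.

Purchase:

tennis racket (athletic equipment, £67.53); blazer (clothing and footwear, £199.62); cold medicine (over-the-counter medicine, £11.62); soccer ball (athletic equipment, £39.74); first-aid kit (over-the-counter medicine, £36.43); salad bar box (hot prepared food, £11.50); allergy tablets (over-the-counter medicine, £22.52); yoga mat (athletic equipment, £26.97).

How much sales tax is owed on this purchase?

Tennis racket £67.53: athletic equipment → 8.75% → £5.908875
Blazer £199.62: clothing and footwear → 6.5% + 3% surcharge = 9.5% → £18.9639
Cold medicine £11.62: over-the-counter medicine → 0% → £0.00
Soccer ball £39.74: athletic equipment → 8.75% → £3.47725
First-aid kit £36.43: over-the-counter medicine → 0% → £0.00
Salad bar box £11.50: hot prepared food → 8.25% → £0.94875
Allergy tablets £22.52: over-the-counter medicine → 0% → £0.00
Yoga mat £26.97: athletic equipment → 8.75% → £2.359875
Unrounded tax sum = £31.65865 → £31.66

£31.66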